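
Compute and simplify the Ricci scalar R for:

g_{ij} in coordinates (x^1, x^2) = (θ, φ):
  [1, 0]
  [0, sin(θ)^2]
Non-zero Christoffel symbols (Γ^k_{ij} = Γ^k_{ji}):
Γ^θ_{φ φ} = -sin(2*θ)/2
Γ^φ_{θ φ} = 1/tan(θ)
Ricci tensor (R_{ij} = R^k_{ikj}): R_{θθ} = 1, R_{θφ} = 0, R_{φφ} = sin(θ)^2
Inverse metric: g^{θθ} = 1, g^{φφ} = 1/sin(θ)^2
R = g^{ij} R_{ij} = (1)(1) + (1/sin(θ)^2)(sin(θ)^2) = 2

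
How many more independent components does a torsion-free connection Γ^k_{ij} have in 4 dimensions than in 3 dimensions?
Independent components in n dimensions: n × n(n+1)/2 = n^2(n+1)/2.
4D: 4 × 10 = 40
3D: 3 × 6 = 18
Difference = 40 - 18 = 22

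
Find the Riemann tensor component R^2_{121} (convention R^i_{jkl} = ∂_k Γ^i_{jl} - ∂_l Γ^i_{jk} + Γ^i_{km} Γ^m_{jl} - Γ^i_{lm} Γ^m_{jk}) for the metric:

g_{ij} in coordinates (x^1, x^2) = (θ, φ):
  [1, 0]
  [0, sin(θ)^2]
Non-zero Christoffel symbols (Γ^k_{ij} = Γ^k_{ji}):
Γ^θ_{φ φ} = -sin(2*θ)/2
Γ^φ_{θ φ} = 1/tan(θ)
R^φ_{θ φ θ} = ∂_φ Γ^φ_{θ θ} - ∂_θ Γ^φ_{θ φ} + Γ^φ_{φ m} Γ^m_{θ θ} - Γ^φ_{θ m} Γ^m_{θ φ}
  = (0) - (-1/sin(θ)^2) + (0) - (1/tan(θ)^2) = 1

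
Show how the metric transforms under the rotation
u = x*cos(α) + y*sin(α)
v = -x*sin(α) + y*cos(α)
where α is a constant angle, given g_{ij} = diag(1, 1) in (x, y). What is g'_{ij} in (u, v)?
Invert the transformation: x = u*cos(α) - v*sin(α), y = u*sin(α) + v*cos(α)
g'_{ij} = (∂x^k/∂x'^i)(∂x^l/∂x'^j) g_{kl}; with g_{kl} = δ_{kl} this is Σ_k (∂x^k/∂x'^i)(∂x^k/∂x'^j).
Jacobian: ∂x/∂u = cos(α), ∂x/∂v = -sin(α), ∂y/∂u = sin(α), ∂y/∂v = cos(α)
g'_{uu} = (cos(α))(cos(α)) + (sin(α))(sin(α)) = 1
g'_{uv} = (cos(α))(-sin(α)) + (sin(α))(cos(α)) = 0
g'_{vv} = (-sin(α))(-sin(α)) + (cos(α))(cos(α)) = 1
g'_{ij} = diag(1, 1)
The Euclidean metric is invariant under rotations.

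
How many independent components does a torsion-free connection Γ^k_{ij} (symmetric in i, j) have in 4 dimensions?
Γ^k_{ij} has n choices for the upper index and n(n+1)/2 independent symmetric lower index pairs.
Total = 4 × 4×5/2 = 4 × 10 = 40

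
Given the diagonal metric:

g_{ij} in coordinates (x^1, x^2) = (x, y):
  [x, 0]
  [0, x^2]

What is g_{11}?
With x^1 = x, x^2 = y, g_{11} = g_{xx} is the row-1, column-1 entry of the matrix.
g_{11} = x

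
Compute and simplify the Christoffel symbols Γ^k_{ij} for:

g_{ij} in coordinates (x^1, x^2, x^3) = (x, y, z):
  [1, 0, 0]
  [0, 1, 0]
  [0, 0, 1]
Using Γ^k_{ij} = (1/2) g^{km} (∂_i g_{mj} + ∂_j g_{mi} - ∂_m g_{ij}); the metric is diagonal, so only the m = k term contributes.
Every metric component is constant, so all ∂_m g_{ij} = 0 and every Christoffel symbol vanishes.
All Christoffel symbols are zero.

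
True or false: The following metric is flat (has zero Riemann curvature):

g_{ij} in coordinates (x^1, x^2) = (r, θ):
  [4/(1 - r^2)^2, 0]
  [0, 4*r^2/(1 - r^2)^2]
Non-zero Christoffel symbols:
Γ^r_{r r} = 2*r/(1 - r^2)
Γ^r_{θ θ} = (r^3 + r)/(r^2 - 1)
Γ^θ_{r θ} = (-r^2 - 1)/(r^3 - r)
Ricci tensor: R_{rr} = -4/(r^2 - 1)^2, R_{rθ} = 0, R_{θθ} = -4*r^2/(r^2 - 1)^2
The Ricci tensor is non-zero, so the Riemann tensor is non-zero: not flat.
False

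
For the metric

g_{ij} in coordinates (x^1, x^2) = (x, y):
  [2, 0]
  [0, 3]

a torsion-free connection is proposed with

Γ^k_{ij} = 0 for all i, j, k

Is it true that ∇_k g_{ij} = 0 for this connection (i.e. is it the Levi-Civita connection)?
Using ∇_k g_{ij} = ∂_k g_{ij} - Γ^m_{ki} g_{mj} - Γ^m_{kj} g_{im}:
e.g. ∇_x g_{xy} = (0) - (0) - (0) = 0
Every component ∇_k g_{ij} vanishes: the connection is metric compatible.
Yes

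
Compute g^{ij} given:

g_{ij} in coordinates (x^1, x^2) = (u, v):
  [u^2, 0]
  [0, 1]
The metric is diagonal, so g^{ij} is diagonal with entries 1/g_{ii}: diag(1/(u^2), 1).
g^{ij}:
  [1/u^2, 0]
  [0, 1]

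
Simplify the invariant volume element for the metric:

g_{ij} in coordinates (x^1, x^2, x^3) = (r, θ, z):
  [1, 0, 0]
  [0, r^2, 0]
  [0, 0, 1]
det(g) = r^2
√|det(g)| = r
Volume element: dV = r dr dθ dz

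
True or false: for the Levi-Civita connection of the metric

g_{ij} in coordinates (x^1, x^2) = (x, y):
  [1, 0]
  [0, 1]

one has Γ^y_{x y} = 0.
Γ^y_{x y} = (1/2) g^{yy} (∂_x g_{yy} + ∂_y g_{yx} - ∂_y g_{xy}) = (1/2)(1)((0) + (0) - (0)) = 0
This equals the proposed value 0.
True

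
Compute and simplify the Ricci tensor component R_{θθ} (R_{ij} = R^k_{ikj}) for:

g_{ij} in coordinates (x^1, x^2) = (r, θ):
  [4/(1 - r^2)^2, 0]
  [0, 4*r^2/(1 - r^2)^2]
Non-zero Christoffel symbols (Γ^k_{ij} = Γ^k_{ji}):
Γ^r_{r r} = 2*r/(1 - r^2)
Γ^r_{θ θ} = (r^3 + r)/(r^2 - 1)
Γ^θ_{r θ} = (-r^2 - 1)/(r^3 - r)
R^r_{θ r θ} = ∂_r Γ^r_{θ θ} - ∂_θ Γ^r_{θ r} + Γ^r_{r m} Γ^m_{θ θ} - Γ^r_{θ m} Γ^m_{θ r}
  = ((r^4 - 4*r^2 - 1)/(r^2 - 1)^2) - (0) + (-2*r^2*(r^2 + 1)/(r^2 - 1)^2) - (-(r^2 + 1)^2/(r^2 - 1)^2) = -4*r^2/(r^2 - 1)^2
R^θ_{θ θ θ} = 0 (a repeated index in an antisymmetric pair)
R_{θθ} = R^r_{θ r θ} + R^θ_{θ θ θ} = (-4*r^2/(r^2 - 1)^2) + (0) = -4*r^2/(r^2 - 1)^2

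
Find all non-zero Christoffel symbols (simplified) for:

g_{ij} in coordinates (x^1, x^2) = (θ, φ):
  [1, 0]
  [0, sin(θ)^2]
Using Γ^k_{ij} = (1/2) g^{km} (∂_i g_{mj} + ∂_j g_{mi} - ∂_m g_{ij}); the metric is diagonal, so only the m = k term contributes.
Non-zero symbols (using the symmetry Γ^k_{ij} = Γ^k_{ji}):
Γ^θ_{φ φ} = (1/2) g^{θθ} (∂_φ g_{θφ} + ∂_φ g_{θφ} - ∂_θ g_{φφ}) = (1/2)(1)((0) + (0) - (sin(2*θ))) = -sin(2*θ)/2
Γ^φ_{θ φ} = (1/2) g^{φφ} (∂_θ g_{φφ} + ∂_φ g_{φθ} - ∂_φ g_{θφ}) = (1/2)(1/sin(θ)^2)((sin(2*θ)) + (0) - (0)) = 1/tan(θ)
All other Christoffel symbols are zero.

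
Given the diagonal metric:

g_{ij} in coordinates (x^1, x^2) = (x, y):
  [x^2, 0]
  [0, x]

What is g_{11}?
With x^1 = x, x^2 = y, g_{11} = g_{xx} is the row-1, column-1 entry of the matrix.
g_{11} = x^2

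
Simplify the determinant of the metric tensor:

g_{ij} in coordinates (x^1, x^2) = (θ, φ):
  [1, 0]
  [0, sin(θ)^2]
For a 2×2 metric: det(g) = g_{11}·g_{22} - g_{12}·g_{21}
= (1)·(sin(θ)^2) - (0)·(0)
= sin(θ)^2 - 0
det(g) = sin(θ)^2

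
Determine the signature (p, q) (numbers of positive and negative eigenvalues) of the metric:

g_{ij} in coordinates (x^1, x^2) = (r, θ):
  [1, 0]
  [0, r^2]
The metric is diagonal, so its eigenvalues are the diagonal entries: 1, r^2 (at a generic point, where coordinate-dependent entries are positive).
2 positive, 0 negative.
(2, 0) - Riemannian (positive definite)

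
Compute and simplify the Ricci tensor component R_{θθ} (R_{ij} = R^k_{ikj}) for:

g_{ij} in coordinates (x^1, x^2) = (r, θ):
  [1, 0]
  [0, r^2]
Non-zero Christoffel symbols (Γ^k_{ij} = Γ^k_{ji}):
Γ^r_{θ θ} = -r
Γ^θ_{r θ} = 1/r
R^r_{θ r θ} = ∂_r Γ^r_{θ θ} - ∂_θ Γ^r_{θ r} + Γ^r_{r m} Γ^m_{θ θ} - Γ^r_{θ m} Γ^m_{θ r}
  = (-1) - (0) + (0) - (-1) = 0
R^θ_{θ θ θ} = 0 (a repeated index in an antisymmetric pair)
R_{θθ} = R^r_{θ r θ} + R^θ_{θ θ θ} = (0) + (0) = 0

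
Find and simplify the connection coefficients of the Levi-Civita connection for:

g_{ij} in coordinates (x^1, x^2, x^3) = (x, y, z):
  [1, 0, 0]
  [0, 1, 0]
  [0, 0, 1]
Using Γ^k_{ij} = (1/2) g^{km} (∂_i g_{mj} + ∂_j g_{mi} - ∂_m g_{ij}); the metric is diagonal, so only the m = k term contributes.
Every metric component is constant, so all ∂_m g_{ij} = 0 and every Christoffel symbol vanishes.
All Christoffel symbols are zero.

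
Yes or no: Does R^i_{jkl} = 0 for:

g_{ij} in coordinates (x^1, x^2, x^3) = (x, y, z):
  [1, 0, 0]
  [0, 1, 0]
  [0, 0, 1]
All metric components are constant, so every Christoffel symbol vanishes and R^i_{jkl} = 0.
Yes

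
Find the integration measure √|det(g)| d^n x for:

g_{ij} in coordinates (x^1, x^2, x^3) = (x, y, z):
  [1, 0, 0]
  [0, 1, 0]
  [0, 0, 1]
det(g) = 1
√|det(g)| = 1
Volume element: dV = 1 dx dy dz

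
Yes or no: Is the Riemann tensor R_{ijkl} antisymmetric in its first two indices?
R_{ijkl} = -R_{jikl} (follows from metric compatibility).
Yes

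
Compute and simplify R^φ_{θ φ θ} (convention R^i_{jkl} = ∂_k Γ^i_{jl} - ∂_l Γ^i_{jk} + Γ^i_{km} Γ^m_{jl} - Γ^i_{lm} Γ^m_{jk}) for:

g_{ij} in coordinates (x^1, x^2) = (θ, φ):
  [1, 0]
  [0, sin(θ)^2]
Non-zero Christoffel symbols (Γ^k_{ij} = Γ^k_{ji}):
Γ^θ_{φ φ} = -sin(2*θ)/2
Γ^φ_{θ φ} = 1/tan(θ)
R^φ_{θ φ θ} = ∂_φ Γ^φ_{θ θ} - ∂_θ Γ^φ_{θ φ} + Γ^φ_{φ m} Γ^m_{θ θ} - Γ^φ_{θ m} Γ^m_{θ φ}
  = (0) - (-1/sin(θ)^2) + (0) - (1/tan(θ)^2) = 1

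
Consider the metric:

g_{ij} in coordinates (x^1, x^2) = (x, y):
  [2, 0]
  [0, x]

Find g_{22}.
With x^1 = x, x^2 = y, g_{22} = g_{yy} is the row-2, column-2 entry of the matrix.
g_{22} = x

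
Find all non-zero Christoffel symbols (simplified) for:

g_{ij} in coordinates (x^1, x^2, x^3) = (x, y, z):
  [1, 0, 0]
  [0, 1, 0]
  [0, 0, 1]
Using Γ^k_{ij} = (1/2) g^{km} (∂_i g_{mj} + ∂_j g_{mi} - ∂_m g_{ij}); the metric is diagonal, so only the m = k term contributes.
Every metric component is constant, so all ∂_m g_{ij} = 0 and every Christoffel symbol vanishes.
All Christoffel symbols are zero.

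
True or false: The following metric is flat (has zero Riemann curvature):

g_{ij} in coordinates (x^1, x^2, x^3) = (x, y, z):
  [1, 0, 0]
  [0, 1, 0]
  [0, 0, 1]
All metric components are constant, so every Christoffel symbol vanishes and R^i_{jkl} = 0.
True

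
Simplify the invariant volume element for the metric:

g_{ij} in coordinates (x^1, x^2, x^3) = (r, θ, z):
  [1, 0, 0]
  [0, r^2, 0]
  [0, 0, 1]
det(g) = r^2
√|det(g)| = r
Volume element: dV = r dr dθ dz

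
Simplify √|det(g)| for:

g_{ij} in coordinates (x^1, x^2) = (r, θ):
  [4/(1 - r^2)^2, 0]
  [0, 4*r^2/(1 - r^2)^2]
det(g) = 16*r^2/(1 - r^2)^4
√|det(g)| = 4*r/(r^2 - 1)^2
Volume element: dV = 4*r/(r^2 - 1)^2 dr dθ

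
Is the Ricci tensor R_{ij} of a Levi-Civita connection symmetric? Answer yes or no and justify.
R_{ij} = R^k_{ikj}; the pair symmetry R_{kilj} = R_{ljki} gives R_{ij} = R_{ji}.
Yes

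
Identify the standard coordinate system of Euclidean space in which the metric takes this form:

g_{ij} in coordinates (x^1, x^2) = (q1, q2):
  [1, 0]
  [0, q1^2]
The line element ds^2 = dq1^2 + q1^2 dq2^2 is dr^2 + r^2 dθ^2 with q1 = r, q2 = θ.
polar coordinates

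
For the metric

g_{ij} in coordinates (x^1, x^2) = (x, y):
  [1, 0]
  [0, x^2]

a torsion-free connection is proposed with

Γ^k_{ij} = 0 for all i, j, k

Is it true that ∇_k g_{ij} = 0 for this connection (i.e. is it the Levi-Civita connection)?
Using ∇_k g_{ij} = ∂_k g_{ij} - Γ^m_{ki} g_{mj} - Γ^m_{kj} g_{im}:
∇_x g_{yy} = (2*x) - (0) - (0) = 2*x ≠ 0
So the connection is not metric compatible (it is not the Levi-Civita connection).
No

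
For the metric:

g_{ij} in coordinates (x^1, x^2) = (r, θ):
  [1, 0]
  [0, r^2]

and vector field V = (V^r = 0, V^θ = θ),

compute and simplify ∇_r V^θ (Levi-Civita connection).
Non-zero Christoffel symbols:
Γ^r_{θ θ} = -r
Γ^θ_{r θ} = 1/r
∇_r V^θ = ∂_r V^θ + Γ^θ_{r j} V^j
  = (0) + (0)(0) + (1/r)(θ)
  = θ/r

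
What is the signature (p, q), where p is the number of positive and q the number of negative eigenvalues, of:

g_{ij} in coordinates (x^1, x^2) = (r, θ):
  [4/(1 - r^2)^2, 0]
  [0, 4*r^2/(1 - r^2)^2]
The metric is diagonal, so its eigenvalues are the diagonal entries: 4/(1 - r^2)^2, 4*r^2/(1 - r^2)^2 (at a generic point, where coordinate-dependent entries are positive).
2 positive, 0 negative.
(2, 0) - Riemannian (positive definite)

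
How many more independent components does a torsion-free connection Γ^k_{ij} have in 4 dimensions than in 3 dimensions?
Independent components in n dimensions: n × n(n+1)/2 = n^2(n+1)/2.
4D: 4 × 10 = 40
3D: 3 × 6 = 18
Difference = 40 - 18 = 22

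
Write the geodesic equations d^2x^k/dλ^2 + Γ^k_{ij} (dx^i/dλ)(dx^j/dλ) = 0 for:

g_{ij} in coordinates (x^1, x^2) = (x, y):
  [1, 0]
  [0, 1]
Geodesic equation: d^2x^k/dλ^2 + Γ^k_{ij} (dx^i/dλ)(dx^j/dλ) = 0.
All Christoffel symbols vanish, so the geodesics are straight lines:
d^2x/dλ^2 = 0
d^2y/dλ^2 = 0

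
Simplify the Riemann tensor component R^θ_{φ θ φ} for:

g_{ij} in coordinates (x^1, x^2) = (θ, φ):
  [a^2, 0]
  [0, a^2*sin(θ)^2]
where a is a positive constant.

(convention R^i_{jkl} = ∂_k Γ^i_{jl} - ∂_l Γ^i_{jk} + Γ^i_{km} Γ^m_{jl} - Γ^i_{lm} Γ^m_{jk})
Non-zero Christoffel symbols (Γ^k_{ij} = Γ^k_{ji}):
Γ^θ_{φ φ} = -sin(2*θ)/2
Γ^φ_{θ φ} = 1/tan(θ)
R^θ_{φ θ φ} = ∂_θ Γ^θ_{φ φ} - ∂_φ Γ^θ_{φ θ} + Γ^θ_{θ m} Γ^m_{φ φ} - Γ^θ_{φ m} Γ^m_{φ θ}
  = (-cos(2*θ)) - (0) + (0) - (-cos(θ)^2) = sin(θ)^2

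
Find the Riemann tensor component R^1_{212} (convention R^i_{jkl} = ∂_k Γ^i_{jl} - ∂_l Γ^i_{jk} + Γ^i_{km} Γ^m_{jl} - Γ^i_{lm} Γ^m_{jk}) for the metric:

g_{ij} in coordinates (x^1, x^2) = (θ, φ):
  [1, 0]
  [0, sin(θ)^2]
Non-zero Christoffel symbols (Γ^k_{ij} = Γ^k_{ji}):
Γ^θ_{φ φ} = -sin(2*θ)/2
Γ^φ_{θ φ} = 1/tan(θ)
R^θ_{φ θ φ} = ∂_θ Γ^θ_{φ φ} - ∂_φ Γ^θ_{φ θ} + Γ^θ_{θ m} Γ^m_{φ φ} - Γ^θ_{φ m} Γ^m_{φ θ}
  = (-cos(2*θ)) - (0) + (0) - (-cos(θ)^2) = sin(θ)^2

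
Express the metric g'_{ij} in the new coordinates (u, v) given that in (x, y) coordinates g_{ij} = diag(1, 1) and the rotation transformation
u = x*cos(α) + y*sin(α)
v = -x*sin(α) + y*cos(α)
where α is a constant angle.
Invert the transformation: x = u*cos(α) - v*sin(α), y = u*sin(α) + v*cos(α)
g'_{ij} = (∂x^k/∂x'^i)(∂x^l/∂x'^j) g_{kl}; with g_{kl} = δ_{kl} this is Σ_k (∂x^k/∂x'^i)(∂x^k/∂x'^j).
Jacobian: ∂x/∂u = cos(α), ∂x/∂v = -sin(α), ∂y/∂u = sin(α), ∂y/∂v = cos(α)
g'_{uu} = (cos(α))(cos(α)) + (sin(α))(sin(α)) = 1
g'_{uv} = (cos(α))(-sin(α)) + (sin(α))(cos(α)) = 0
g'_{vv} = (-sin(α))(-sin(α)) + (cos(α))(cos(α)) = 1
g'_{ij} = diag(1, 1)
The Euclidean metric is invariant under rotations.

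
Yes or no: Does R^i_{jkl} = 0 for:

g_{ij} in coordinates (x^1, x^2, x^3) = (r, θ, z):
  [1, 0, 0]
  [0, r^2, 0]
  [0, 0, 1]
Non-zero Christoffel symbols:
Γ^r_{θ θ} = -r
Γ^θ_{r θ} = 1/r
Ricci tensor: R_{rr} = 0, R_{rθ} = 0, R_{rz} = 0, R_{θθ} = 0, R_{θz} = 0, R_{zz} = 0
All R_{ij} vanish; in 3 dimensions the Riemann tensor is fully determined by the Ricci tensor, so R^i_{jkl} = 0: the metric is flat (curvilinear coordinates on flat space).
Yes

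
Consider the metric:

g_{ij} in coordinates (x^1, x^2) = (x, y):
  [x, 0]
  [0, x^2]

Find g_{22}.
With x^1 = x, x^2 = y, g_{22} = g_{yy} is the row-2, column-2 entry of the matrix.
g_{22} = x^2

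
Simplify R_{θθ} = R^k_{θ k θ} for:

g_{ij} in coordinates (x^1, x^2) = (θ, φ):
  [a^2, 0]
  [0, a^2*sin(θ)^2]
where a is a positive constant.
Non-zero Christoffel symbols (Γ^k_{ij} = Γ^k_{ji}):
Γ^θ_{φ φ} = -sin(2*θ)/2
Γ^φ_{θ φ} = 1/tan(θ)
R^θ_{θ θ θ} = 0 (a repeated index in an antisymmetric pair)
R^φ_{θ φ θ} = ∂_φ Γ^φ_{θ θ} - ∂_θ Γ^φ_{θ φ} + Γ^φ_{φ m} Γ^m_{θ θ} - Γ^φ_{θ m} Γ^m_{θ φ}
  = (0) - (-1/sin(θ)^2) + (0) - (1/tan(θ)^2) = 1
R_{θθ} = R^θ_{θ θ θ} + R^φ_{θ φ θ} = (0) + (1) = 1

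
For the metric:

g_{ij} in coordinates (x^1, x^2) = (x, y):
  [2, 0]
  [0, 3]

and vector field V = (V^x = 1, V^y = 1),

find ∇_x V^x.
All Christoffel symbols are zero.
∇_x V^x = ∂_x V^x + Γ^x_{x j} V^j
  = (0) + (0)(1) + (0)(1)
  = 0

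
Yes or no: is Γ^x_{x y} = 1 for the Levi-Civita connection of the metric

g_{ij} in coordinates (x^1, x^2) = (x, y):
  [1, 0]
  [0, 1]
Γ^x_{x y} = (1/2) g^{xx} (∂_x g_{xy} + ∂_y g_{xx} - ∂_x g_{xy}) = (1/2)(1)((0) + (0) - (0)) = 0
This differs from the proposed value 1.
No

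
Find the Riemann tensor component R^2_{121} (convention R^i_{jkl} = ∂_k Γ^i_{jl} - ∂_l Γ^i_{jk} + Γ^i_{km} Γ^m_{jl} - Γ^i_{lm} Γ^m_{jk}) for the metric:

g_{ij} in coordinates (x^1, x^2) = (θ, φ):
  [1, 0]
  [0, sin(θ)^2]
Non-zero Christoffel symbols (Γ^k_{ij} = Γ^k_{ji}):
Γ^θ_{φ φ} = -sin(2*θ)/2
Γ^φ_{θ φ} = 1/tan(θ)
R^φ_{θ φ θ} = ∂_φ Γ^φ_{θ θ} - ∂_θ Γ^φ_{θ φ} + Γ^φ_{φ m} Γ^m_{θ θ} - Γ^φ_{θ m} Γ^m_{θ φ}
  = (0) - (-1/sin(θ)^2) + (0) - (1/tan(θ)^2) = 1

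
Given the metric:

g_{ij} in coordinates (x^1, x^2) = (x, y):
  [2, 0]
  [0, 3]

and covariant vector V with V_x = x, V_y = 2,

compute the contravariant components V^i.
Inverse metric (diagonal): g^{xx} = 1/2, g^{yy} = 1/3
V^i = g^{ij} V_j:
V^x = (1/2)(x) + (0)(2) = x/2
V^y = (0)(x) + (1/3)(2) = 2/3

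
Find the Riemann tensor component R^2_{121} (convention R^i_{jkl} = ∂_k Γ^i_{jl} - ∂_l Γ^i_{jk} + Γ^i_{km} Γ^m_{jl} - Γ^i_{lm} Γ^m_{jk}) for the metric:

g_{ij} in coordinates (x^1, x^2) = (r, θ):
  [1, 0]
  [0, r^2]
Non-zero Christoffel symbols (Γ^k_{ij} = Γ^k_{ji}):
Γ^r_{θ θ} = -r
Γ^θ_{r θ} = 1/r
R^θ_{r θ r} = ∂_θ Γ^θ_{r r} - ∂_r Γ^θ_{r θ} + Γ^θ_{θ m} Γ^m_{r r} - Γ^θ_{r m} Γ^m_{r θ}
  = (0) - (-1/r^2) + (0) - (1/r^2) = 0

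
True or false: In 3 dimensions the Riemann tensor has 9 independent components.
n^2(n^2-1)/12 = 9·8/12 = 6 independent components for n = 3.
False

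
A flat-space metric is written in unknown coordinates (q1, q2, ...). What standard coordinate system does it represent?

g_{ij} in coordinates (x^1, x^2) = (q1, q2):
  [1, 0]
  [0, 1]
All components are constant and the metric is the identity, i.e. orthonormal rectilinear coordinates.
Cartesian (2D) coordinates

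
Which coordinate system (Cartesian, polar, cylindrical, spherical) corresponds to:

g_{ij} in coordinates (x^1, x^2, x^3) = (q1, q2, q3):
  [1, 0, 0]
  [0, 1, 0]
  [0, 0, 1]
All components are constant and the metric is the identity, i.e. orthonormal rectilinear coordinates.
Cartesian (3D) coordinates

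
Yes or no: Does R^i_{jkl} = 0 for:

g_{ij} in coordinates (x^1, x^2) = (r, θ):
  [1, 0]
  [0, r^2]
Non-zero Christoffel symbols:
Γ^r_{θ θ} = -r
Γ^θ_{r θ} = 1/r
Ricci tensor: R_{rr} = 0, R_{rθ} = 0, R_{θθ} = 0
All R_{ij} vanish; in 2 dimensions the Riemann tensor is fully determined by the Ricci tensor, so R^i_{jkl} = 0: the metric is flat (curvilinear coordinates on flat space).
Yes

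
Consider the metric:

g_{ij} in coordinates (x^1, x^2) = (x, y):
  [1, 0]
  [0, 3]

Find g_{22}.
With x^1 = x, x^2 = y, g_{22} = g_{yy} is the row-2, column-2 entry of the matrix.
g_{22} = 3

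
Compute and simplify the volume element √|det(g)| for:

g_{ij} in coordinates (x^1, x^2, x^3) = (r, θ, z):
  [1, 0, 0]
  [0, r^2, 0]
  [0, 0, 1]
det(g) = r^2
√|det(g)| = r
Volume element: dV = r dr dθ dz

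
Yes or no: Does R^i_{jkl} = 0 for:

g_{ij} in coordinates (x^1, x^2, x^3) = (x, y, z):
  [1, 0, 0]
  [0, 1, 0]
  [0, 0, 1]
All metric components are constant, so every Christoffel symbol vanishes and R^i_{jkl} = 0.
Yes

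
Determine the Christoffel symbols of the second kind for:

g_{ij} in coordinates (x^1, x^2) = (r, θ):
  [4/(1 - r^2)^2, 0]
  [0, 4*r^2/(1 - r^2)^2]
Using Γ^k_{ij} = (1/2) g^{km} (∂_i g_{mj} + ∂_j g_{mi} - ∂_m g_{ij}); the metric is diagonal, so only the m = k term contributes.
Non-zero symbols (using the symmetry Γ^k_{ij} = Γ^k_{ji}):
Γ^r_{r r} = (1/2) g^{rr} (∂_r g_{rr} + ∂_r g_{rr} - ∂_r g_{rr}) = (1/2)((1 - r^2)^2/4)((16*r/(1 - r^2)^3) + (16*r/(1 - r^2)^3) - (16*r/(1 - r^2)^3)) = 2*r/(1 - r^2)
Γ^r_{θ θ} = (1/2) g^{rr} (∂_θ g_{rθ} + ∂_θ g_{rθ} - ∂_r g_{θθ}) = (1/2)((1 - r^2)^2/4)((0) + (0) - (-8*(r^3 + r)/(r^2 - 1)^3)) = (r^3 + r)/(r^2 - 1)
Γ^θ_{r θ} = (1/2) g^{θθ} (∂_r g_{θθ} + ∂_θ g_{θr} - ∂_θ g_{rθ}) = (1/2)((1 - r^2)^2/(4*r^2))((-8*(r^3 + r)/(r^2 - 1)^3) + (0) - (0)) = (-r^2 - 1)/(r^3 - r)
All other Christoffel symbols are zero.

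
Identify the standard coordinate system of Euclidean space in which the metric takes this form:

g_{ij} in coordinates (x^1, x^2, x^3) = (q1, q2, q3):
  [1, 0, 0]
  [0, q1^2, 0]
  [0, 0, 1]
The line element ds^2 = dq1^2 + q1^2 dq2^2 + dq3^2 is dr^2 + r^2 dθ^2 + dz^2 with q1 = r, q2 = θ, q3 = z.
cylindrical coordinates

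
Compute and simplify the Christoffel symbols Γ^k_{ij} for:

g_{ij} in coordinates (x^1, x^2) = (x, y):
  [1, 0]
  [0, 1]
Using Γ^k_{ij} = (1/2) g^{km} (∂_i g_{mj} + ∂_j g_{mi} - ∂_m g_{ij}); the metric is diagonal, so only the m = k term contributes.
Every metric component is constant, so all ∂_m g_{ij} = 0 and every Christoffel symbol vanishes.
All Christoffel symbols are zero.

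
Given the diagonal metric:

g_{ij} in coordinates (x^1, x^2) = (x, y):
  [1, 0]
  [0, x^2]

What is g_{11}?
With x^1 = x, x^2 = y, g_{11} = g_{xx} is the row-1, column-1 entry of the matrix.
g_{11} = 1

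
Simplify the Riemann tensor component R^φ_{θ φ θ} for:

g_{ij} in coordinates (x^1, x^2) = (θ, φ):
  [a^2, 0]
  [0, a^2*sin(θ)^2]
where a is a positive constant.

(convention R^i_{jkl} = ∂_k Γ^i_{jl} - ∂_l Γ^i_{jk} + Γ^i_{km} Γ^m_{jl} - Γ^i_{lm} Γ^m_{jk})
Non-zero Christoffel symbols (Γ^k_{ij} = Γ^k_{ji}):
Γ^θ_{φ φ} = -sin(2*θ)/2
Γ^φ_{θ φ} = 1/tan(θ)
R^φ_{θ φ θ} = ∂_φ Γ^φ_{θ θ} - ∂_θ Γ^φ_{θ φ} + Γ^φ_{φ m} Γ^m_{θ θ} - Γ^φ_{θ m} Γ^m_{θ φ}
  = (0) - (-1/sin(θ)^2) + (0) - (1/tan(θ)^2) = 1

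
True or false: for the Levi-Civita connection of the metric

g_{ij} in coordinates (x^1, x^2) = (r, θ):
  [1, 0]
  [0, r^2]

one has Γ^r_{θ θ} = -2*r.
Γ^r_{θ θ} = (1/2) g^{rr} (∂_θ g_{rθ} + ∂_θ g_{rθ} - ∂_r g_{θθ}) = (1/2)(1)((0) + (0) - (2*r)) = -r
This differs from the proposed value -2*r.
False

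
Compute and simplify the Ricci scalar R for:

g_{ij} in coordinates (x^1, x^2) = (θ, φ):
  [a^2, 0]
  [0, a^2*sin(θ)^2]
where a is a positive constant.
Non-zero Christoffel symbols (Γ^k_{ij} = Γ^k_{ji}):
Γ^θ_{φ φ} = -sin(2*θ)/2
Γ^φ_{θ φ} = 1/tan(θ)
Ricci tensor (R_{ij} = R^k_{ikj}): R_{θθ} = 1, R_{θφ} = 0, R_{φφ} = sin(θ)^2
Inverse metric: g^{θθ} = 1/a^2, g^{φφ} = 1/(a^2*sin(θ)^2)
R = g^{ij} R_{ij} = (1/a^2)(1) + (1/(a^2*sin(θ)^2))(sin(θ)^2) = 2/a^2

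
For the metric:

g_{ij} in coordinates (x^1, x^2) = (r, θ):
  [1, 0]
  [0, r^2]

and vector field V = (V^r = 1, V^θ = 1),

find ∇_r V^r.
Non-zero Christoffel symbols:
Γ^r_{θ θ} = -r
Γ^θ_{r θ} = 1/r
∇_r V^r = ∂_r V^r + Γ^r_{r j} V^j
  = (0) + (0)(1) + (0)(1)
  = 0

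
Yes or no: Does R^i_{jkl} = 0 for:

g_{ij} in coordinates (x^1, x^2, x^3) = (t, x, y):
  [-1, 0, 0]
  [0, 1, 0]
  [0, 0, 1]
All metric components are constant, so every Christoffel symbol vanishes and R^i_{jkl} = 0.
Yes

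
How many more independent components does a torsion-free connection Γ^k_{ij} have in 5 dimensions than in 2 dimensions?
Independent components in n dimensions: n × n(n+1)/2 = n^2(n+1)/2.
5D: 5 × 15 = 75
2D: 2 × 3 = 6
Difference = 75 - 6 = 69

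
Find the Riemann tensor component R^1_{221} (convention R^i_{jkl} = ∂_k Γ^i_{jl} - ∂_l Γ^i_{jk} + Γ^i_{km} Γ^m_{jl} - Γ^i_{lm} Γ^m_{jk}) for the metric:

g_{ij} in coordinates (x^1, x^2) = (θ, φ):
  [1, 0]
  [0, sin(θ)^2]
Non-zero Christoffel symbols (Γ^k_{ij} = Γ^k_{ji}):
Γ^θ_{φ φ} = -sin(2*θ)/2
Γ^φ_{θ φ} = 1/tan(θ)
R^θ_{φ φ θ} = ∂_φ Γ^θ_{φ θ} - ∂_θ Γ^θ_{φ φ} + Γ^θ_{φ m} Γ^m_{φ θ} - Γ^θ_{θ m} Γ^m_{φ φ}
  = (0) - (-cos(2*θ)) + (-cos(θ)^2) - (0) = -sin(θ)^2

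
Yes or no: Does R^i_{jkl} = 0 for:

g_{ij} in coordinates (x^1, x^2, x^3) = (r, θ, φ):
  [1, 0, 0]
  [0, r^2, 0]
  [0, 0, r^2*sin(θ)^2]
Non-zero Christoffel symbols:
Γ^r_{θ θ} = -r
Γ^r_{φ φ} = -r*sin(θ)^2
Γ^θ_{r θ} = 1/r
Γ^θ_{φ φ} = -sin(2*θ)/2
Γ^φ_{r φ} = 1/r
Γ^φ_{θ φ} = 1/tan(θ)
Ricci tensor: R_{rr} = 0, R_{rθ} = 0, R_{rφ} = 0, R_{θθ} = 0, R_{θφ} = 0, R_{φφ} = 0
All R_{ij} vanish; in 3 dimensions the Riemann tensor is fully determined by the Ricci tensor, so R^i_{jkl} = 0: the metric is flat (curvilinear coordinates on flat space).
Yes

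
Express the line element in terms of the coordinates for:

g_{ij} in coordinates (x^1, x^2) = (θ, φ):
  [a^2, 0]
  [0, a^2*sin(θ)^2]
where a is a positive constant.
ds^2 = g_{ij} dx^i dx^j; only the non-zero components contribute.
ds^2 = a^2 dθ^2 + a^2*sin(θ)^2 dφ^2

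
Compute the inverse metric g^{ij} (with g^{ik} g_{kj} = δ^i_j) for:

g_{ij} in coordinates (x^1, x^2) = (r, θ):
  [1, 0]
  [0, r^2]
The metric is diagonal, so g^{ij} is diagonal with entries 1/g_{ii}: diag(1, 1/(r^2)).
g^{ij}:
  [1, 0]
  [0, 1/r^2]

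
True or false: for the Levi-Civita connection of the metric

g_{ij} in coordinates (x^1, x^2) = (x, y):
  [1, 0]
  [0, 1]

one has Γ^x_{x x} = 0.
Γ^x_{x x} = (1/2) g^{xx} (∂_x g_{xx} + ∂_x g_{xx} - ∂_x g_{xx}) = (1/2)(1)((0) + (0) - (0)) = 0
This equals the proposed value 0.
True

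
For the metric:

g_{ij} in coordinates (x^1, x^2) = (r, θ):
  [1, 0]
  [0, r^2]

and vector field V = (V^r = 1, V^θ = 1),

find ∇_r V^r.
Non-zero Christoffel symbols:
Γ^r_{θ θ} = -r
Γ^θ_{r θ} = 1/r
∇_r V^r = ∂_r V^r + Γ^r_{r j} V^j
  = (0) + (0)(1) + (0)(1)
  = 0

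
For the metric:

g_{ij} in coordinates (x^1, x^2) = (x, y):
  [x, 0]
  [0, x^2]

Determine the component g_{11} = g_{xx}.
With x^1 = x, x^2 = y, g_{11} = g_{xx} is the row-1, column-1 entry of the matrix.
g_{11} = x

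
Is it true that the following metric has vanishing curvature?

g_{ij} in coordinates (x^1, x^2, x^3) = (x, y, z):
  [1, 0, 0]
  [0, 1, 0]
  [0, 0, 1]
All metric components are constant, so every Christoffel symbol vanishes and R^i_{jkl} = 0.
Yes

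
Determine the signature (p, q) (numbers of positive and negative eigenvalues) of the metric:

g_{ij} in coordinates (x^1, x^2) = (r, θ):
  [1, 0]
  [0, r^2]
The metric is diagonal, so its eigenvalues are the diagonal entries: 1, r^2 (at a generic point, where coordinate-dependent entries are positive).
2 positive, 0 negative.
(2, 0) - Riemannian (positive definite)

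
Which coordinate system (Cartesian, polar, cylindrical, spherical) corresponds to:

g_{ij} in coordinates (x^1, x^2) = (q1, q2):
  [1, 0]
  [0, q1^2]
The line element ds^2 = dq1^2 + q1^2 dq2^2 is dr^2 + r^2 dθ^2 with q1 = r, q2 = θ.
polar coordinates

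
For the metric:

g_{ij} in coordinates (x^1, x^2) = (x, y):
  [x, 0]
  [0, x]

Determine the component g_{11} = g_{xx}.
With x^1 = x, x^2 = y, g_{11} = g_{xx} is the row-1, column-1 entry of the matrix.
g_{11} = x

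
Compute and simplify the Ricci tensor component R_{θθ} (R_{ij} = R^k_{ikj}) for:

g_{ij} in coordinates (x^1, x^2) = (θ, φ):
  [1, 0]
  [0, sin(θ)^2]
Non-zero Christoffel symbols (Γ^k_{ij} = Γ^k_{ji}):
Γ^θ_{φ φ} = -sin(2*θ)/2
Γ^φ_{θ φ} = 1/tan(θ)
R^θ_{θ θ θ} = 0 (a repeated index in an antisymmetric pair)
R^φ_{θ φ θ} = ∂_φ Γ^φ_{θ θ} - ∂_θ Γ^φ_{θ φ} + Γ^φ_{φ m} Γ^m_{θ θ} - Γ^φ_{θ m} Γ^m_{θ φ}
  = (0) - (-1/sin(θ)^2) + (0) - (1/tan(θ)^2) = 1
R_{θθ} = R^θ_{θ θ θ} + R^φ_{θ φ θ} = (0) + (1) = 1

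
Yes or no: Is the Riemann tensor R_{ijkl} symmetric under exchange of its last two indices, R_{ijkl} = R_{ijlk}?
It is antisymmetric in the last pair: R_{ijkl} = -R_{ijlk}.
No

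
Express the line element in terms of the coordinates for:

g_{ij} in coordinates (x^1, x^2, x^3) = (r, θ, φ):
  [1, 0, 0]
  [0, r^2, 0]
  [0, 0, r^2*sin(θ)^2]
ds^2 = g_{ij} dx^i dx^j; only the non-zero components contribute.
ds^2 = dr^2 + r^2 dθ^2 + r^2*sin(θ)^2 dφ^2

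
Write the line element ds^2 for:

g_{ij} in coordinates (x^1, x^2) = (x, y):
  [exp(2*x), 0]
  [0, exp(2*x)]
ds^2 = g_{ij} dx^i dx^j; only the non-zero components contribute.
ds^2 = exp(2*x) dx^2 + exp(2*x) dy^2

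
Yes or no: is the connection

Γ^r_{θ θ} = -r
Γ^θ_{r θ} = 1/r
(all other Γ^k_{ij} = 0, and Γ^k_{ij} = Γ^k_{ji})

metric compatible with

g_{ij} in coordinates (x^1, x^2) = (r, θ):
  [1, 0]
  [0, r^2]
Using ∇_k g_{ij} = ∂_k g_{ij} - Γ^m_{ki} g_{mj} - Γ^m_{kj} g_{im}:
e.g. ∇_r g_{θθ} = (2*r) - (r) - (r) = 0
Every component ∇_k g_{ij} vanishes: the connection is metric compatible.
Yes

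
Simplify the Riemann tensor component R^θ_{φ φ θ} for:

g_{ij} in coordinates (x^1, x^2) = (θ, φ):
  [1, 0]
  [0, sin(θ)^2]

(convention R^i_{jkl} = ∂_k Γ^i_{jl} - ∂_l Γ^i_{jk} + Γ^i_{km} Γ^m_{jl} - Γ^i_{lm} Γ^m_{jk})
Non-zero Christoffel symbols (Γ^k_{ij} = Γ^k_{ji}):
Γ^θ_{φ φ} = -sin(2*θ)/2
Γ^φ_{θ φ} = 1/tan(θ)
R^θ_{φ φ θ} = ∂_φ Γ^θ_{φ θ} - ∂_θ Γ^θ_{φ φ} + Γ^θ_{φ m} Γ^m_{φ θ} - Γ^θ_{θ m} Γ^m_{φ φ}
  = (0) - (-cos(2*θ)) + (-cos(θ)^2) - (0) = -sin(θ)^2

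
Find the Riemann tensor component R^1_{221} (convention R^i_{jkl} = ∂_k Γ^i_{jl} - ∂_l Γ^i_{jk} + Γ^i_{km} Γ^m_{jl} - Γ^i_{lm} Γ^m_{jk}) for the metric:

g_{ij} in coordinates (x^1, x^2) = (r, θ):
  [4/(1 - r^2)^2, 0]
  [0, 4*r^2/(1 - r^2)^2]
Non-zero Christoffel symbols (Γ^k_{ij} = Γ^k_{ji}):
Γ^r_{r r} = 2*r/(1 - r^2)
Γ^r_{θ θ} = (r^3 + r)/(r^2 - 1)
Γ^θ_{r θ} = (-r^2 - 1)/(r^3 - r)
R^r_{θ θ r} = ∂_θ Γ^r_{θ r} - ∂_r Γ^r_{θ θ} + Γ^r_{θ m} Γ^m_{θ r} - Γ^r_{r m} Γ^m_{θ θ}
  = (0) - ((r^4 - 4*r^2 - 1)/(r^2 - 1)^2) + (-(r^2 + 1)^2/(r^2 - 1)^2) - (-2*r^2*(r^2 + 1)/(r^2 - 1)^2) = 4*r^2/(r^2 - 1)^2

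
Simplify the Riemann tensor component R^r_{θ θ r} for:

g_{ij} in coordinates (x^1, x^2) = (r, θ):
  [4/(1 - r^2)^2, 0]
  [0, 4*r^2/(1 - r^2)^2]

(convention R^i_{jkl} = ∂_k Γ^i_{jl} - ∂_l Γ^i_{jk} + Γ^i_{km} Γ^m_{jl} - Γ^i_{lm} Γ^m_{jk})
Non-zero Christoffel symbols (Γ^k_{ij} = Γ^k_{ji}):
Γ^r_{r r} = 2*r/(1 - r^2)
Γ^r_{θ θ} = (r^3 + r)/(r^2 - 1)
Γ^θ_{r θ} = (-r^2 - 1)/(r^3 - r)
R^r_{θ θ r} = ∂_θ Γ^r_{θ r} - ∂_r Γ^r_{θ θ} + Γ^r_{θ m} Γ^m_{θ r} - Γ^r_{r m} Γ^m_{θ θ}
  = (0) - ((r^4 - 4*r^2 - 1)/(r^2 - 1)^2) + (-(r^2 + 1)^2/(r^2 - 1)^2) - (-2*r^2*(r^2 + 1)/(r^2 - 1)^2) = 4*r^2/(r^2 - 1)^2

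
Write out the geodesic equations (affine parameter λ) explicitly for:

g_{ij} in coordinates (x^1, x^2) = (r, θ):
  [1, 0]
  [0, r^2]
Geodesic equation: d^2x^k/dλ^2 + Γ^k_{ij} (dx^i/dλ)(dx^j/dλ) = 0.
Non-zero Christoffel symbols:
Γ^r_{θ θ} = -r
Γ^θ_{r θ} = 1/r
Substituting (the symmetric pair Γ^k_{ij}, Γ^k_{ji} combines into a factor 2):
d^2r/dλ^2 - r (dθ/dλ)^2 = 0
d^2θ/dλ^2 + (2/r) (dr/dλ)(dθ/dλ) = 0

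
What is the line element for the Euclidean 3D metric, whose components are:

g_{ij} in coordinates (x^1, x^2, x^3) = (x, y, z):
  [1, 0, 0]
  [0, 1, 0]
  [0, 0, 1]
ds^2 = g_{ij} dx^i dx^j; only the non-zero components contribute.
ds^2 = dx^2 + dy^2 + dz^2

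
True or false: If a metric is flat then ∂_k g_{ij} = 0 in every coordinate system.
Flatness means R^i_{jkl} = 0; the components can still vary, e.g. the flat plane in polar coordinates has g_{θθ} = r^2.
False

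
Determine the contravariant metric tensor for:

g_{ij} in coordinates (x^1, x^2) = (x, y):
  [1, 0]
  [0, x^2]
The metric is diagonal, so g^{ij} is diagonal with entries 1/g_{ii}: diag(1, 1/(x^2)).
g^{ij}:
  [1, 0]
  [0, 1/x^2]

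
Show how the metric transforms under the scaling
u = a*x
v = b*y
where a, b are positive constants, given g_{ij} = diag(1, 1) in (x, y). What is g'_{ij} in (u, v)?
Invert the transformation: x = u/a, y = v/b
g'_{ij} = (∂x^k/∂x'^i)(∂x^l/∂x'^j) g_{kl}; with g_{kl} = δ_{kl} this is Σ_k (∂x^k/∂x'^i)(∂x^k/∂x'^j).
Jacobian: ∂x/∂u = 1/a, ∂x/∂v = 0, ∂y/∂u = 0, ∂y/∂v = 1/b
g'_{uu} = (1/a)(1/a) + (0)(0) = 1/a^2
g'_{uv} = (1/a)(0) + (0)(1/b) = 0
g'_{vv} = (0)(0) + (1/b)(1/b) = 1/b^2
g'_{ij} = diag(1/a^2, 1/b^2)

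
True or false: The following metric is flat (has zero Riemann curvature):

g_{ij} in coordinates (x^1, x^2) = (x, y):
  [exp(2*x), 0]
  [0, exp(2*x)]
Non-zero Christoffel symbols:
Γ^x_{x x} = 1
Γ^x_{y y} = -1
Γ^y_{x y} = 1
Ricci tensor: R_{xx} = 0, R_{xy} = 0, R_{yy} = 0
All R_{ij} vanish; in 2 dimensions the Riemann tensor is fully determined by the Ricci tensor, so R^i_{jkl} = 0: the metric is flat (curvilinear coordinates on flat space).
True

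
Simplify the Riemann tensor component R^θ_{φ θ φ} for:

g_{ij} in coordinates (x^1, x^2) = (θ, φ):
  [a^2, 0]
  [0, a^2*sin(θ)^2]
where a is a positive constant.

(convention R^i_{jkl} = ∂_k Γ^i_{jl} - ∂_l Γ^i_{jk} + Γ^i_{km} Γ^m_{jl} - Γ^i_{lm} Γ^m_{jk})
Non-zero Christoffel symbols (Γ^k_{ij} = Γ^k_{ji}):
Γ^θ_{φ φ} = -sin(2*θ)/2
Γ^φ_{θ φ} = 1/tan(θ)
R^θ_{φ θ φ} = ∂_θ Γ^θ_{φ φ} - ∂_φ Γ^θ_{φ θ} + Γ^θ_{θ m} Γ^m_{φ φ} - Γ^θ_{φ m} Γ^m_{φ θ}
  = (-cos(2*θ)) - (0) + (0) - (-cos(θ)^2) = sin(θ)^2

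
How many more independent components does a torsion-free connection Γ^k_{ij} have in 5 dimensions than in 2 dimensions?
Independent components in n dimensions: n × n(n+1)/2 = n^2(n+1)/2.
5D: 5 × 15 = 75
2D: 2 × 3 = 6
Difference = 75 - 6 = 69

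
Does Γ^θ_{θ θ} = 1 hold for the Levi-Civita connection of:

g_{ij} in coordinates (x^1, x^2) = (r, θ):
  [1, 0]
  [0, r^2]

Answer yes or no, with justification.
Γ^θ_{θ θ} = (1/2) g^{θθ} (∂_θ g_{θθ} + ∂_θ g_{θθ} - ∂_θ g_{θθ}) = (1/2)(1/r^2)((0) + (0) - (0)) = 0
This differs from the proposed value 1.
No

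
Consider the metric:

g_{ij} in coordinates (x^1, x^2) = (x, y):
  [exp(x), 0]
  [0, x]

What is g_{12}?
With x^1 = x, x^2 = y, g_{12} = g_{xy} is the row-1, column-2 entry of the matrix.
g_{12} = 0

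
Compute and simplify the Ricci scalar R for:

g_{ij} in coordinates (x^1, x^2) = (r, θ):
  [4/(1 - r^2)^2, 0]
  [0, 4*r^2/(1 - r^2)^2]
Non-zero Christoffel symbols (Γ^k_{ij} = Γ^k_{ji}):
Γ^r_{r r} = 2*r/(1 - r^2)
Γ^r_{θ θ} = (r^3 + r)/(r^2 - 1)
Γ^θ_{r θ} = (-r^2 - 1)/(r^3 - r)
Ricci tensor (R_{ij} = R^k_{ikj}): R_{rr} = -4/(r^2 - 1)^2, R_{rθ} = 0, R_{θθ} = -4*r^2/(r^2 - 1)^2
Inverse metric: g^{rr} = (1 - r^2)^2/4, g^{θθ} = (1 - r^2)^2/(4*r^2)
R = g^{ij} R_{ij} = ((1 - r^2)^2/4)(-4/(r^2 - 1)^2) + ((1 - r^2)^2/(4*r^2))(-4*r^2/(r^2 - 1)^2) = -2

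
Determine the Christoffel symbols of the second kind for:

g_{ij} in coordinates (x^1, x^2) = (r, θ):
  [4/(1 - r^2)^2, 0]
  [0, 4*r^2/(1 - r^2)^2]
Using Γ^k_{ij} = (1/2) g^{km} (∂_i g_{mj} + ∂_j g_{mi} - ∂_m g_{ij}); the metric is diagonal, so only the m = k term contributes.
Non-zero symbols (using the symmetry Γ^k_{ij} = Γ^k_{ji}):
Γ^r_{r r} = (1/2) g^{rr} (∂_r g_{rr} + ∂_r g_{rr} - ∂_r g_{rr}) = (1/2)((1 - r^2)^2/4)((16*r/(1 - r^2)^3) + (16*r/(1 - r^2)^3) - (16*r/(1 - r^2)^3)) = 2*r/(1 - r^2)
Γ^r_{θ θ} = (1/2) g^{rr} (∂_θ g_{rθ} + ∂_θ g_{rθ} - ∂_r g_{θθ}) = (1/2)((1 - r^2)^2/4)((0) + (0) - (-8*(r^3 + r)/(r^2 - 1)^3)) = (r^3 + r)/(r^2 - 1)
Γ^θ_{r θ} = (1/2) g^{θθ} (∂_r g_{θθ} + ∂_θ g_{θr} - ∂_θ g_{rθ}) = (1/2)((1 - r^2)^2/(4*r^2))((-8*(r^3 + r)/(r^2 - 1)^3) + (0) - (0)) = (-r^2 - 1)/(r^3 - r)
All other Christoffel symbols are zero.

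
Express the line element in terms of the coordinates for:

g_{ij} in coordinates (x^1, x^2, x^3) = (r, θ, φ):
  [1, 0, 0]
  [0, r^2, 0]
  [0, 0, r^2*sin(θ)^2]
ds^2 = g_{ij} dx^i dx^j; only the non-zero components contribute.
ds^2 = dr^2 + r^2 dθ^2 + r^2*sin(θ)^2 dφ^2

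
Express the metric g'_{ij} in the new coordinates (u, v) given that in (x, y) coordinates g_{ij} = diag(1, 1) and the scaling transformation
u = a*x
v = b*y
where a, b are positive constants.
Invert the transformation: x = u/a, y = v/b
g'_{ij} = (∂x^k/∂x'^i)(∂x^l/∂x'^j) g_{kl}; with g_{kl} = δ_{kl} this is Σ_k (∂x^k/∂x'^i)(∂x^k/∂x'^j).
Jacobian: ∂x/∂u = 1/a, ∂x/∂v = 0, ∂y/∂u = 0, ∂y/∂v = 1/b
g'_{uu} = (1/a)(1/a) + (0)(0) = 1/a^2
g'_{uv} = (1/a)(0) + (0)(1/b) = 0
g'_{vv} = (0)(0) + (1/b)(1/b) = 1/b^2
g'_{ij} = diag(1/a^2, 1/b^2)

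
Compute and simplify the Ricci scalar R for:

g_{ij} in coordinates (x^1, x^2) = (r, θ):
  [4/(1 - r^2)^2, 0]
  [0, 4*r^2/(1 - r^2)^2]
Non-zero Christoffel symbols (Γ^k_{ij} = Γ^k_{ji}):
Γ^r_{r r} = 2*r/(1 - r^2)
Γ^r_{θ θ} = (r^3 + r)/(r^2 - 1)
Γ^θ_{r θ} = (-r^2 - 1)/(r^3 - r)
Ricci tensor (R_{ij} = R^k_{ikj}): R_{rr} = -4/(r^2 - 1)^2, R_{rθ} = 0, R_{θθ} = -4*r^2/(r^2 - 1)^2
Inverse metric: g^{rr} = (1 - r^2)^2/4, g^{θθ} = (1 - r^2)^2/(4*r^2)
R = g^{ij} R_{ij} = ((1 - r^2)^2/4)(-4/(r^2 - 1)^2) + ((1 - r^2)^2/(4*r^2))(-4*r^2/(r^2 - 1)^2) = -2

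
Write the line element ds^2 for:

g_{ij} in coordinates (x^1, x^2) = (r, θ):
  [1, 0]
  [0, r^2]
ds^2 = g_{ij} dx^i dx^j; only the non-zero components contribute.
ds^2 = dr^2 + r^2 dθ^2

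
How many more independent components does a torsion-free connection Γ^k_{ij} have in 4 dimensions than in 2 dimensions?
Independent components in n dimensions: n × n(n+1)/2 = n^2(n+1)/2.
4D: 4 × 10 = 40
2D: 2 × 3 = 6
Difference = 40 - 6 = 34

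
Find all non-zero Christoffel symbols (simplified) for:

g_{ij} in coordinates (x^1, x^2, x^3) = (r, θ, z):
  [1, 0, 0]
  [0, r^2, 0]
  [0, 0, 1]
Using Γ^k_{ij} = (1/2) g^{km} (∂_i g_{mj} + ∂_j g_{mi} - ∂_m g_{ij}); the metric is diagonal, so only the m = k term contributes.
Non-zero symbols (using the symmetry Γ^k_{ij} = Γ^k_{ji}):
Γ^r_{θ θ} = (1/2) g^{rr} (∂_θ g_{rθ} + ∂_θ g_{rθ} - ∂_r g_{θθ}) = (1/2)(1)((0) + (0) - (2*r)) = -r
Γ^θ_{r θ} = (1/2) g^{θθ} (∂_r g_{θθ} + ∂_θ g_{θr} - ∂_θ g_{rθ}) = (1/2)(1/r^2)((2*r) + (0) - (0)) = 1/r
All other Christoffel symbols are zero.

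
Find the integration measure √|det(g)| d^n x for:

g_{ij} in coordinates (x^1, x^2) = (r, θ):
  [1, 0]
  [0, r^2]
det(g) = r^2
√|det(g)| = r
Volume element: dV = r dr dθ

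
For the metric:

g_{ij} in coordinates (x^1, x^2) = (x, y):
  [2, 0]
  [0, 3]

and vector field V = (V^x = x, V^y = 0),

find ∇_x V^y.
All Christoffel symbols are zero.
∇_x V^y = ∂_x V^y + Γ^y_{x j} V^j
  = (0) + (0)(x) + (0)(0)
  = 0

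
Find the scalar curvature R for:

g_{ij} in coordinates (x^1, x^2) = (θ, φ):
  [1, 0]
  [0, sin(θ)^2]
Non-zero Christoffel symbols (Γ^k_{ij} = Γ^k_{ji}):
Γ^θ_{φ φ} = -sin(2*θ)/2
Γ^φ_{θ φ} = 1/tan(θ)
Ricci tensor (R_{ij} = R^k_{ikj}): R_{θθ} = 1, R_{θφ} = 0, R_{φφ} = sin(θ)^2
Inverse metric: g^{θθ} = 1, g^{φφ} = 1/sin(θ)^2
R = g^{ij} R_{ij} = (1)(1) + (1/sin(θ)^2)(sin(θ)^2) = 2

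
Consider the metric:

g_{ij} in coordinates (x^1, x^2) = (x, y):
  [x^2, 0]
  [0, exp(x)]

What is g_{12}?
With x^1 = x, x^2 = y, g_{12} = g_{xy} is the row-1, column-2 entry of the matrix.
g_{12} = 0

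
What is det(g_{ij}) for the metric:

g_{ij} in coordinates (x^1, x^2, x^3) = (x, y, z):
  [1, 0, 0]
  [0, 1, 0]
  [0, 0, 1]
Diagonal metric: det(g) = g_{11}·g_{22}·g_{33}
= (1)·(1)·(1)
det(g) = 1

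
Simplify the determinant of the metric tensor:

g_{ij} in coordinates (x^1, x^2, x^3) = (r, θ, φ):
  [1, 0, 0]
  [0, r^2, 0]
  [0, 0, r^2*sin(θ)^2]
Diagonal metric: det(g) = g_{11}·g_{22}·g_{33}
= (1)·(r^2)·(r^2*sin(θ)^2)
det(g) = r^4*sin(θ)^2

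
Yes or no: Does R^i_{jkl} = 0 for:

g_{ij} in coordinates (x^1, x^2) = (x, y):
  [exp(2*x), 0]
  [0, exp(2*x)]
Non-zero Christoffel symbols:
Γ^x_{x x} = 1
Γ^x_{y y} = -1
Γ^y_{x y} = 1
Ricci tensor: R_{xx} = 0, R_{xy} = 0, R_{yy} = 0
All R_{ij} vanish; in 2 dimensions the Riemann tensor is fully determined by the Ricci tensor, so R^i_{jkl} = 0: the metric is flat (curvilinear coordinates on flat space).
Yes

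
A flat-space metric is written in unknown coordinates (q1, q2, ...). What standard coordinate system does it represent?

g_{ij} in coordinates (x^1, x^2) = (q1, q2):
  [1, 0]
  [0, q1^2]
The line element ds^2 = dq1^2 + q1^2 dq2^2 is dr^2 + r^2 dθ^2 with q1 = r, q2 = θ.
polar coordinates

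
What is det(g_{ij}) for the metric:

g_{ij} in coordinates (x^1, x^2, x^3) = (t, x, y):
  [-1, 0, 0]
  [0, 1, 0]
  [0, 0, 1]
Diagonal metric: det(g) = g_{11}·g_{22}·g_{33}
= (-1)·(1)·(1)
det(g) = -1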